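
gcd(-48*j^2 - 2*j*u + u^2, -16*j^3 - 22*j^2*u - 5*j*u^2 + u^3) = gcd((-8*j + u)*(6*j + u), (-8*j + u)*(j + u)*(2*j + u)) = -8*j + u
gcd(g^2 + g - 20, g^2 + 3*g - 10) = g + 5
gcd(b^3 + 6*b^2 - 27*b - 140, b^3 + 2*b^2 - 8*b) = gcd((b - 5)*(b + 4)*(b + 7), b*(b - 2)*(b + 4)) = b + 4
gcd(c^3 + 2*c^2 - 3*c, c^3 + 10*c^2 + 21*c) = c^2 + 3*c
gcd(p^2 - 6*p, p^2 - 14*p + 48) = p - 6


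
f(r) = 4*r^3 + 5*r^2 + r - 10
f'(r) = 12*r^2 + 10*r + 1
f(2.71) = 109.04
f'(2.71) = 116.23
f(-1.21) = -10.98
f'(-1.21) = 6.47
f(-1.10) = -10.37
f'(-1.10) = 4.52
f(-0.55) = -9.70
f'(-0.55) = -0.87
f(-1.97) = -23.15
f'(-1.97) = 27.87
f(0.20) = -9.57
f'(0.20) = 3.48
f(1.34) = 9.94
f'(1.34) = 35.95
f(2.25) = 63.12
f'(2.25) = 84.25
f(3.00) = 146.00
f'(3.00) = 139.00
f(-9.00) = -2530.00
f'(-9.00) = 883.00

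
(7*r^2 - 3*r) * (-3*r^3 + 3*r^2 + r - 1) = -21*r^5 + 30*r^4 - 2*r^3 - 10*r^2 + 3*r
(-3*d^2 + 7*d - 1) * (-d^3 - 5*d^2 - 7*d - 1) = 3*d^5 + 8*d^4 - 13*d^3 - 41*d^2 + 1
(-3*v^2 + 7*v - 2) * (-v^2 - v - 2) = 3*v^4 - 4*v^3 + v^2 - 12*v + 4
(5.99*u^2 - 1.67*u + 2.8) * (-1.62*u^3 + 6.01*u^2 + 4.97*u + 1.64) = -9.7038*u^5 + 38.7053*u^4 + 15.1976*u^3 + 18.3517*u^2 + 11.1772*u + 4.592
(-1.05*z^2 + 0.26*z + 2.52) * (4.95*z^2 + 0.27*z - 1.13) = -5.1975*z^4 + 1.0035*z^3 + 13.7307*z^2 + 0.3866*z - 2.8476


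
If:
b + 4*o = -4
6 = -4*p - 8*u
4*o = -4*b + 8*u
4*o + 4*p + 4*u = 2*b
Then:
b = -16/9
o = -5/9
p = 5/6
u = -7/6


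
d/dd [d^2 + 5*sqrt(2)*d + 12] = 2*d + 5*sqrt(2)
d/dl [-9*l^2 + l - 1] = 1 - 18*l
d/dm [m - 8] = 1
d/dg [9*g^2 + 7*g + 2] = 18*g + 7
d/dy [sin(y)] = cos(y)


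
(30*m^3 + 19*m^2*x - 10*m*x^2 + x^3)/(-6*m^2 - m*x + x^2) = (-30*m^3 - 19*m^2*x + 10*m*x^2 - x^3)/(6*m^2 + m*x - x^2)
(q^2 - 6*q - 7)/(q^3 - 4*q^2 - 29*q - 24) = (q - 7)/(q^2 - 5*q - 24)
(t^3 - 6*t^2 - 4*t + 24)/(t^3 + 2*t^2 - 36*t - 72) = (t - 2)/(t + 6)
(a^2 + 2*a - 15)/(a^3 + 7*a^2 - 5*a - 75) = 1/(a + 5)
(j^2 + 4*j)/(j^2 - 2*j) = (j + 4)/(j - 2)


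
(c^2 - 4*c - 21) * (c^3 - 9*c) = c^5 - 4*c^4 - 30*c^3 + 36*c^2 + 189*c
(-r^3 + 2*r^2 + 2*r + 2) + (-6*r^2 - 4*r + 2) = -r^3 - 4*r^2 - 2*r + 4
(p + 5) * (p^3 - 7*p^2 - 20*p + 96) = p^4 - 2*p^3 - 55*p^2 - 4*p + 480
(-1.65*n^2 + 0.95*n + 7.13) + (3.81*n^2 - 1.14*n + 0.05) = 2.16*n^2 - 0.19*n + 7.18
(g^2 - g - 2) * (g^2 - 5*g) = g^4 - 6*g^3 + 3*g^2 + 10*g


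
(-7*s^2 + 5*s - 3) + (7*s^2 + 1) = 5*s - 2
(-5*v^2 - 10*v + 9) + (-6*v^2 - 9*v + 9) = -11*v^2 - 19*v + 18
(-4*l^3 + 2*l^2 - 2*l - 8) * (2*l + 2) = -8*l^4 - 4*l^3 - 20*l - 16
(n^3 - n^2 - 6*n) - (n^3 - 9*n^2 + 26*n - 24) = 8*n^2 - 32*n + 24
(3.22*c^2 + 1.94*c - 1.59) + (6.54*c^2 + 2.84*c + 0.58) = 9.76*c^2 + 4.78*c - 1.01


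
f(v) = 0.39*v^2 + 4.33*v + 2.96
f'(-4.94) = 0.48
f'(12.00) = 13.69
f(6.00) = 42.98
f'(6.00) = 9.01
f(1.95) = 12.89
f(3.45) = 22.54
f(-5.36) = -9.04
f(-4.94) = -8.91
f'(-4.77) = 0.61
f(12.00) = 111.08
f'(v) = 0.78*v + 4.33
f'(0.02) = 4.35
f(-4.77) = -8.82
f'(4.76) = 8.04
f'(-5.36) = 0.15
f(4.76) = 32.41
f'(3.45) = 7.02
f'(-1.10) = 3.47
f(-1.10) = -1.33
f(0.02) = 3.05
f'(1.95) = 5.85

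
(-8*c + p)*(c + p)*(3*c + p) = -24*c^3 - 29*c^2*p - 4*c*p^2 + p^3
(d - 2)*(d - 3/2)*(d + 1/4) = d^3 - 13*d^2/4 + 17*d/8 + 3/4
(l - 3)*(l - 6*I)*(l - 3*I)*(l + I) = l^4 - 3*l^3 - 8*I*l^3 - 9*l^2 + 24*I*l^2 + 27*l - 18*I*l + 54*I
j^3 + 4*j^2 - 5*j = j*(j - 1)*(j + 5)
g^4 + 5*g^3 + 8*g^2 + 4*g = g*(g + 1)*(g + 2)^2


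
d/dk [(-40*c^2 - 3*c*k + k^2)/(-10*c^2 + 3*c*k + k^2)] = 6*c/(4*c^2 - 4*c*k + k^2)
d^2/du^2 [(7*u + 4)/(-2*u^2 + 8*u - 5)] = 4*(-8*(u - 2)^2*(7*u + 4) + 3*(7*u - 8)*(2*u^2 - 8*u + 5))/(2*u^2 - 8*u + 5)^3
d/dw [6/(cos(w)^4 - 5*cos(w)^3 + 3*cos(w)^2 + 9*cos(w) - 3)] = 6*(4*cos(w)^3 - 15*cos(w)^2 + 6*cos(w) + 9)*sin(w)/(cos(w)^4 - 5*cos(w)^3 + 3*cos(w)^2 + 9*cos(w) - 3)^2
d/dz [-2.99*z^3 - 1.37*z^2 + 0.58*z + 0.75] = -8.97*z^2 - 2.74*z + 0.58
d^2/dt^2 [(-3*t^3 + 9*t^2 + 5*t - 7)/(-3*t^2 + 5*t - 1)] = 6*(-38*t^3 + 75*t^2 - 87*t + 40)/(27*t^6 - 135*t^5 + 252*t^4 - 215*t^3 + 84*t^2 - 15*t + 1)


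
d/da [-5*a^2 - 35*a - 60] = -10*a - 35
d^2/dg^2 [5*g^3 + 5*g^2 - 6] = 30*g + 10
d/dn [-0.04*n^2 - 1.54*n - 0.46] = -0.08*n - 1.54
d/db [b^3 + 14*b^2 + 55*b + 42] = 3*b^2 + 28*b + 55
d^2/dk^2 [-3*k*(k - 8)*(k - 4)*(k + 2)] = -36*k^2 + 180*k - 48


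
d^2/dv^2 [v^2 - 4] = 2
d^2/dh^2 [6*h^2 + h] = 12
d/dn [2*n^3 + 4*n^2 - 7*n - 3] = 6*n^2 + 8*n - 7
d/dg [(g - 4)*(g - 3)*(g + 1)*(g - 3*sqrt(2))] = 4*g^3 - 18*g^2 - 9*sqrt(2)*g^2 + 10*g + 36*sqrt(2)*g - 15*sqrt(2) + 12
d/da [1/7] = 0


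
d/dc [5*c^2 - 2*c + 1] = 10*c - 2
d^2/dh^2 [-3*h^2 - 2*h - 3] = -6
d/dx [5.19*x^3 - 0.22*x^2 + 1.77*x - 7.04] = 15.57*x^2 - 0.44*x + 1.77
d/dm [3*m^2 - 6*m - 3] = 6*m - 6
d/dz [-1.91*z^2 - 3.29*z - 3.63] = -3.82*z - 3.29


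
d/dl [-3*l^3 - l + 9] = -9*l^2 - 1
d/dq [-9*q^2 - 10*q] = -18*q - 10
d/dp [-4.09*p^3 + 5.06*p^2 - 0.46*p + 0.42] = -12.27*p^2 + 10.12*p - 0.46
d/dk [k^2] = 2*k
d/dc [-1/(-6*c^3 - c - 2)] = (-18*c^2 - 1)/(6*c^3 + c + 2)^2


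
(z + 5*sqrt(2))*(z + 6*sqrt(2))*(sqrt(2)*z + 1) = sqrt(2)*z^3 + 23*z^2 + 71*sqrt(2)*z + 60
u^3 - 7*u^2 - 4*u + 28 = (u - 7)*(u - 2)*(u + 2)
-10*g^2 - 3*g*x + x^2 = (-5*g + x)*(2*g + x)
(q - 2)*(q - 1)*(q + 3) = q^3 - 7*q + 6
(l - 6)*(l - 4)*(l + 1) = l^3 - 9*l^2 + 14*l + 24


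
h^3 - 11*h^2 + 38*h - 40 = (h - 5)*(h - 4)*(h - 2)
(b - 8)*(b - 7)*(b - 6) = b^3 - 21*b^2 + 146*b - 336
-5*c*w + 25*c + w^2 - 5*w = (-5*c + w)*(w - 5)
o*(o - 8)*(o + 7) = o^3 - o^2 - 56*o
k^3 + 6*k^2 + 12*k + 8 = (k + 2)^3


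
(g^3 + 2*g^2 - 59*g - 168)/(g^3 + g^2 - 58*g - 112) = (g + 3)/(g + 2)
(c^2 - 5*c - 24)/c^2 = 1 - 5/c - 24/c^2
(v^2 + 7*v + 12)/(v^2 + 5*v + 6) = (v + 4)/(v + 2)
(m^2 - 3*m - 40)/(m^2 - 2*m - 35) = (m - 8)/(m - 7)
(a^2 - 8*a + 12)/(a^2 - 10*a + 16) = (a - 6)/(a - 8)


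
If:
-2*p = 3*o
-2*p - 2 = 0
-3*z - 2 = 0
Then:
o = 2/3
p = -1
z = -2/3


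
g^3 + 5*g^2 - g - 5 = (g - 1)*(g + 1)*(g + 5)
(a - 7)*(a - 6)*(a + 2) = a^3 - 11*a^2 + 16*a + 84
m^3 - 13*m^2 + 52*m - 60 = (m - 6)*(m - 5)*(m - 2)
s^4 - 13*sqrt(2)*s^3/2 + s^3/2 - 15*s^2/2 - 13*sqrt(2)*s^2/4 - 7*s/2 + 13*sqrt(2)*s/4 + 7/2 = (s - 1/2)*(s + 1)*(s - 7*sqrt(2))*(s + sqrt(2)/2)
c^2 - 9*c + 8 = (c - 8)*(c - 1)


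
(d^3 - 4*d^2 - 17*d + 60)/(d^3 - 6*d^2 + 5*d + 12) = (d^2 - d - 20)/(d^2 - 3*d - 4)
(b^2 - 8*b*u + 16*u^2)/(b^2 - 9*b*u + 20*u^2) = (-b + 4*u)/(-b + 5*u)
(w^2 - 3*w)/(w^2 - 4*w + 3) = w/(w - 1)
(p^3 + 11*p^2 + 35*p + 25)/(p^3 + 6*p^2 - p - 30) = (p^2 + 6*p + 5)/(p^2 + p - 6)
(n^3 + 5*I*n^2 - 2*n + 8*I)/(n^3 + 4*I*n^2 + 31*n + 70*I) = (n^2 + 3*I*n + 4)/(n^2 + 2*I*n + 35)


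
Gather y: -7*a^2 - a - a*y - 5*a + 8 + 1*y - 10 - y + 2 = -7*a^2 - a*y - 6*a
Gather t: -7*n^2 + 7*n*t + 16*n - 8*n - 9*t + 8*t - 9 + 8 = -7*n^2 + 8*n + t*(7*n - 1) - 1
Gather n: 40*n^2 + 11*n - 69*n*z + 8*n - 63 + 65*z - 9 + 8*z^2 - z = 40*n^2 + n*(19 - 69*z) + 8*z^2 + 64*z - 72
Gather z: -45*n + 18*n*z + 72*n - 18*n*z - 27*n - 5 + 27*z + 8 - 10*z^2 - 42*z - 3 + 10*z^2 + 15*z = 0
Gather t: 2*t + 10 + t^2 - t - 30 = t^2 + t - 20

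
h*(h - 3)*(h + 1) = h^3 - 2*h^2 - 3*h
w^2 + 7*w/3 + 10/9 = (w + 2/3)*(w + 5/3)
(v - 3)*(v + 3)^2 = v^3 + 3*v^2 - 9*v - 27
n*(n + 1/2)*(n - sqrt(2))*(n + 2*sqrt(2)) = n^4 + n^3/2 + sqrt(2)*n^3 - 4*n^2 + sqrt(2)*n^2/2 - 2*n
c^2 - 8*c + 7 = (c - 7)*(c - 1)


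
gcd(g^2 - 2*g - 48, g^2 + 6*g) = g + 6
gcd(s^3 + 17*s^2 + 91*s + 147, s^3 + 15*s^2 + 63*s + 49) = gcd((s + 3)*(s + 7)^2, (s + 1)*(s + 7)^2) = s^2 + 14*s + 49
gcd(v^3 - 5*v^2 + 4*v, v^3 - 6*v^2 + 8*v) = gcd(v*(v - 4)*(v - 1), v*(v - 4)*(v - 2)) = v^2 - 4*v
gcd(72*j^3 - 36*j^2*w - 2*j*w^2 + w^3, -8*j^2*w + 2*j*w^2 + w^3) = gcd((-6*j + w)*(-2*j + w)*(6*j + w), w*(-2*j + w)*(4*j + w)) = -2*j + w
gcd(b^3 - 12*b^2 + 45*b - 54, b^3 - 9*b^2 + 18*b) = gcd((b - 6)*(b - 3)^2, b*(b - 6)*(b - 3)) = b^2 - 9*b + 18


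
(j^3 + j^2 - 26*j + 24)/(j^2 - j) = j + 2 - 24/j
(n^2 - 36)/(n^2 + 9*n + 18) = (n - 6)/(n + 3)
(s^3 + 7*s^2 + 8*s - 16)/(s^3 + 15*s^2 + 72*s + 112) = (s - 1)/(s + 7)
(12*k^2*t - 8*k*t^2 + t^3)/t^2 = 12*k^2/t - 8*k + t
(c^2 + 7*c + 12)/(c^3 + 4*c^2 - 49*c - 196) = (c + 3)/(c^2 - 49)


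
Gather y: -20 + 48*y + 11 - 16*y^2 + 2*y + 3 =-16*y^2 + 50*y - 6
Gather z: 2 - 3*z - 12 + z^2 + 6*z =z^2 + 3*z - 10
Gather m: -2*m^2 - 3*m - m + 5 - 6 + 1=-2*m^2 - 4*m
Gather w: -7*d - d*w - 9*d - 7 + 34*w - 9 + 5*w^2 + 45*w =-16*d + 5*w^2 + w*(79 - d) - 16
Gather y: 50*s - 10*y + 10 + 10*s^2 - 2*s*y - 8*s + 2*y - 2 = 10*s^2 + 42*s + y*(-2*s - 8) + 8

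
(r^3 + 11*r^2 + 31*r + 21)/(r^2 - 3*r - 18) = (r^2 + 8*r + 7)/(r - 6)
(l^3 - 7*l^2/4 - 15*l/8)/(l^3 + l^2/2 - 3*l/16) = 2*(2*l - 5)/(4*l - 1)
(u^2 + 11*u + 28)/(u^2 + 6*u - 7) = (u + 4)/(u - 1)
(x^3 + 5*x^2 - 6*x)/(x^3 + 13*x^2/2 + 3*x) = 2*(x - 1)/(2*x + 1)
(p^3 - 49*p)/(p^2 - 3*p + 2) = p*(p^2 - 49)/(p^2 - 3*p + 2)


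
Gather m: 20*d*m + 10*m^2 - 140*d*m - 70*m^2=-120*d*m - 60*m^2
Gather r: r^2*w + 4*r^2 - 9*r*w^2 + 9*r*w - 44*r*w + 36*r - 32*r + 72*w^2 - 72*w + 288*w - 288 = r^2*(w + 4) + r*(-9*w^2 - 35*w + 4) + 72*w^2 + 216*w - 288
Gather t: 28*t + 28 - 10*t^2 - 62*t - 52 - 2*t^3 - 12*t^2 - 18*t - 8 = -2*t^3 - 22*t^2 - 52*t - 32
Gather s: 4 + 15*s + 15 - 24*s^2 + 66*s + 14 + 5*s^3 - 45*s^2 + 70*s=5*s^3 - 69*s^2 + 151*s + 33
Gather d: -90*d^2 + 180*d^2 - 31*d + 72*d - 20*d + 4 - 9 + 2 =90*d^2 + 21*d - 3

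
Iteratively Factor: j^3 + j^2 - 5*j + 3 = (j - 1)*(j^2 + 2*j - 3) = (j - 1)*(j + 3)*(j - 1)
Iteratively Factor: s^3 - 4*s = (s - 2)*(s^2 + 2*s) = s*(s - 2)*(s + 2)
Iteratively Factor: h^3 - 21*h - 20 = (h - 5)*(h^2 + 5*h + 4) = (h - 5)*(h + 1)*(h + 4)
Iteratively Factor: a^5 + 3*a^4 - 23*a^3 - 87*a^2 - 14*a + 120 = (a + 4)*(a^4 - a^3 - 19*a^2 - 11*a + 30) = (a + 2)*(a + 4)*(a^3 - 3*a^2 - 13*a + 15) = (a - 5)*(a + 2)*(a + 4)*(a^2 + 2*a - 3) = (a - 5)*(a + 2)*(a + 3)*(a + 4)*(a - 1)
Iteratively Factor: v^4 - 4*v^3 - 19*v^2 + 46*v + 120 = (v + 3)*(v^3 - 7*v^2 + 2*v + 40) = (v + 2)*(v + 3)*(v^2 - 9*v + 20) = (v - 5)*(v + 2)*(v + 3)*(v - 4)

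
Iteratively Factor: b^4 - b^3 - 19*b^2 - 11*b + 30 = (b + 2)*(b^3 - 3*b^2 - 13*b + 15) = (b - 1)*(b + 2)*(b^2 - 2*b - 15) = (b - 5)*(b - 1)*(b + 2)*(b + 3)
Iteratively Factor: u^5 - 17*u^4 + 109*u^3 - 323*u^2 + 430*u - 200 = (u - 5)*(u^4 - 12*u^3 + 49*u^2 - 78*u + 40) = (u - 5)*(u - 2)*(u^3 - 10*u^2 + 29*u - 20) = (u - 5)*(u - 4)*(u - 2)*(u^2 - 6*u + 5) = (u - 5)*(u - 4)*(u - 2)*(u - 1)*(u - 5)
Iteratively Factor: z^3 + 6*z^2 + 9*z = (z + 3)*(z^2 + 3*z) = z*(z + 3)*(z + 3)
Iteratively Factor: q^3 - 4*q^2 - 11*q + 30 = (q + 3)*(q^2 - 7*q + 10) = (q - 5)*(q + 3)*(q - 2)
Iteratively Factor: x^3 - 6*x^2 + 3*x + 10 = (x + 1)*(x^2 - 7*x + 10) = (x - 5)*(x + 1)*(x - 2)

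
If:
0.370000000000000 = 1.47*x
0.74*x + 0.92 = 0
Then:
No Solution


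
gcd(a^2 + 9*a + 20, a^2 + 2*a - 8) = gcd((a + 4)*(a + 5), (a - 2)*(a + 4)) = a + 4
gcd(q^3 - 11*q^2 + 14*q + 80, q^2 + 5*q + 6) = q + 2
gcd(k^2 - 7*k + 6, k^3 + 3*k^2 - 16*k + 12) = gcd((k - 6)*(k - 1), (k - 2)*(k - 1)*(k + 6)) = k - 1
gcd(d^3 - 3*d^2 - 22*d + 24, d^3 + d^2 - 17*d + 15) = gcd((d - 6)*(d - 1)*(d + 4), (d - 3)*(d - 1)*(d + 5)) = d - 1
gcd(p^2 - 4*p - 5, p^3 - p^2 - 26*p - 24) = p + 1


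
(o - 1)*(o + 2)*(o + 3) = o^3 + 4*o^2 + o - 6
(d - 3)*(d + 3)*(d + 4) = d^3 + 4*d^2 - 9*d - 36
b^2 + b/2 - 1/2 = (b - 1/2)*(b + 1)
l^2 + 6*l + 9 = (l + 3)^2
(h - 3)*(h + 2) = h^2 - h - 6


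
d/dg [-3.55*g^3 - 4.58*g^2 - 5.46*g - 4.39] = -10.65*g^2 - 9.16*g - 5.46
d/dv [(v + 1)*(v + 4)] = 2*v + 5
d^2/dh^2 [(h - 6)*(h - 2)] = 2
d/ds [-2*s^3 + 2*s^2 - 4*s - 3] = -6*s^2 + 4*s - 4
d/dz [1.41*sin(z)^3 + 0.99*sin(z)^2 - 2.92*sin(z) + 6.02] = (4.23*sin(z)^2 + 1.98*sin(z) - 2.92)*cos(z)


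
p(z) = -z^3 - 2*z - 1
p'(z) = -3*z^2 - 2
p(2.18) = -15.72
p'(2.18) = -16.26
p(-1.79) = 8.32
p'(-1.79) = -11.61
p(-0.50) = 0.12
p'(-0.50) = -2.75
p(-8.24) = 574.96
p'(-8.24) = -205.69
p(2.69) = -25.85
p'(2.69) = -23.71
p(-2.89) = 28.92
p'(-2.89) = -27.06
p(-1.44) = 4.87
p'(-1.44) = -8.22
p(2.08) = -14.16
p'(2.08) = -14.98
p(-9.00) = 746.00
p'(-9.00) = -245.00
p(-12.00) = 1751.00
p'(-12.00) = -434.00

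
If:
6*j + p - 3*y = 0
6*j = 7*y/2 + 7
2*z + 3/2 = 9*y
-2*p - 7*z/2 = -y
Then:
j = 2471/1320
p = -1673/220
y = 133/110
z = 258/55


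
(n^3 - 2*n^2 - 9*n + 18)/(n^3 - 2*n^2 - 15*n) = (n^2 - 5*n + 6)/(n*(n - 5))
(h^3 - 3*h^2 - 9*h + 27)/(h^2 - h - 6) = (h^2 - 9)/(h + 2)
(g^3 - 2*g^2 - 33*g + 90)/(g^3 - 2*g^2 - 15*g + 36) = (g^2 + g - 30)/(g^2 + g - 12)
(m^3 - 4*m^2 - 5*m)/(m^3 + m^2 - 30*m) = (m + 1)/(m + 6)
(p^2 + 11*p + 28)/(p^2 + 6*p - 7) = (p + 4)/(p - 1)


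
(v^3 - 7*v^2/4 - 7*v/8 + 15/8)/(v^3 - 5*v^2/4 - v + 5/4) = (v - 3/2)/(v - 1)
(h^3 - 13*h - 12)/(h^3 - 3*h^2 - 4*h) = (h + 3)/h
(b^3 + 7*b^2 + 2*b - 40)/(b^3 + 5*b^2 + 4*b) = (b^2 + 3*b - 10)/(b*(b + 1))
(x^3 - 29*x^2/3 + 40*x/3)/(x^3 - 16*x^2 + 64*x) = (x - 5/3)/(x - 8)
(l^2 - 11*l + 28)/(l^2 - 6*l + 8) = (l - 7)/(l - 2)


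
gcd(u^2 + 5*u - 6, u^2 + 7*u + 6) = u + 6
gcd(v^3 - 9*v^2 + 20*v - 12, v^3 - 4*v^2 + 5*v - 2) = v^2 - 3*v + 2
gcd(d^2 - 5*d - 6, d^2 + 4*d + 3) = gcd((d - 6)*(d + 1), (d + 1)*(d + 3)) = d + 1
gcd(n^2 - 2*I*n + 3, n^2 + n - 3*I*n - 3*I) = n - 3*I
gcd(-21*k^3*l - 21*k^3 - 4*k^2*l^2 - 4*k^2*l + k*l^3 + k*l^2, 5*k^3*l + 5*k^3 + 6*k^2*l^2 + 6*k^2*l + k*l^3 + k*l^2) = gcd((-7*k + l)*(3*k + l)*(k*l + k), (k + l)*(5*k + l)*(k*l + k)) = k*l + k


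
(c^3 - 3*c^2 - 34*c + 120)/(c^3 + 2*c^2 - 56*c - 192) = (c^2 - 9*c + 20)/(c^2 - 4*c - 32)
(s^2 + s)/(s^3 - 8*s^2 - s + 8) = s/(s^2 - 9*s + 8)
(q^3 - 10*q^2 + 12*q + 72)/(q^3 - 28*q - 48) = (q - 6)/(q + 4)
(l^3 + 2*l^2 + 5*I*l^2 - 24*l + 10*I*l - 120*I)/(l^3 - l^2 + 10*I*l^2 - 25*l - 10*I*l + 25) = (l^2 + 2*l - 24)/(l^2 + l*(-1 + 5*I) - 5*I)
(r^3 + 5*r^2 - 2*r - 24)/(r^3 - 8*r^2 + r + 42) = (r^3 + 5*r^2 - 2*r - 24)/(r^3 - 8*r^2 + r + 42)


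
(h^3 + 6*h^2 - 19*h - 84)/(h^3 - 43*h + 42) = (h^2 - h - 12)/(h^2 - 7*h + 6)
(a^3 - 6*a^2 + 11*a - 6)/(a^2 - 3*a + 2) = a - 3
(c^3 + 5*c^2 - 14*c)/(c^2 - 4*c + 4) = c*(c + 7)/(c - 2)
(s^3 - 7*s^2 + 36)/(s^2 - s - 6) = s - 6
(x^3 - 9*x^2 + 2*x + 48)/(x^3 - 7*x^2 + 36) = (x - 8)/(x - 6)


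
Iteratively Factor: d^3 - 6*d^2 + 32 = (d - 4)*(d^2 - 2*d - 8) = (d - 4)^2*(d + 2)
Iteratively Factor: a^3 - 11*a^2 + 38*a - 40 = (a - 5)*(a^2 - 6*a + 8) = (a - 5)*(a - 4)*(a - 2)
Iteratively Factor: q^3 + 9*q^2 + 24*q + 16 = (q + 1)*(q^2 + 8*q + 16) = (q + 1)*(q + 4)*(q + 4)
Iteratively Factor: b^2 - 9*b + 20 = (b - 5)*(b - 4)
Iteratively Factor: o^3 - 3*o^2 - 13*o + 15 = (o - 1)*(o^2 - 2*o - 15) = (o - 1)*(o + 3)*(o - 5)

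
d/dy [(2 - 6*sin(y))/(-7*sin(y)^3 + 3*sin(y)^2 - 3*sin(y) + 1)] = 12*(-7*sin(y)^2 + 5*sin(y) - 1)*sin(y)*cos(y)/(7*sin(y)^3 - 3*sin(y)^2 + 3*sin(y) - 1)^2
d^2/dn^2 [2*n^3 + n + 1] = 12*n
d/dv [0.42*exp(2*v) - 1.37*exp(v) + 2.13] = (0.84*exp(v) - 1.37)*exp(v)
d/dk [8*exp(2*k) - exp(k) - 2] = (16*exp(k) - 1)*exp(k)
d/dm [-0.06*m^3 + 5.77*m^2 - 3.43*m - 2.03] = -0.18*m^2 + 11.54*m - 3.43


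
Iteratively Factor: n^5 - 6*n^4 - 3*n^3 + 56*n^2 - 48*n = (n)*(n^4 - 6*n^3 - 3*n^2 + 56*n - 48) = n*(n - 4)*(n^3 - 2*n^2 - 11*n + 12) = n*(n - 4)*(n - 1)*(n^2 - n - 12) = n*(n - 4)*(n - 1)*(n + 3)*(n - 4)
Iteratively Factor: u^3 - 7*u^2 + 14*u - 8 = (u - 1)*(u^2 - 6*u + 8) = (u - 2)*(u - 1)*(u - 4)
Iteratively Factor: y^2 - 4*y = (y - 4)*(y)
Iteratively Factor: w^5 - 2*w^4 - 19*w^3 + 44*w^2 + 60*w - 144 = (w + 4)*(w^4 - 6*w^3 + 5*w^2 + 24*w - 36) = (w + 2)*(w + 4)*(w^3 - 8*w^2 + 21*w - 18) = (w - 3)*(w + 2)*(w + 4)*(w^2 - 5*w + 6) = (w - 3)*(w - 2)*(w + 2)*(w + 4)*(w - 3)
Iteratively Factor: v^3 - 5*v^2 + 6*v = (v - 2)*(v^2 - 3*v) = (v - 3)*(v - 2)*(v)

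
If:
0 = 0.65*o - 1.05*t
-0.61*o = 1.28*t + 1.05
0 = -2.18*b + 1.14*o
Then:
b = -0.39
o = -0.75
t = -0.46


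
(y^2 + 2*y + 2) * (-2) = -2*y^2 - 4*y - 4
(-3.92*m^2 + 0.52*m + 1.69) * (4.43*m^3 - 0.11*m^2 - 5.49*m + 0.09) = -17.3656*m^5 + 2.7348*m^4 + 28.9503*m^3 - 3.3935*m^2 - 9.2313*m + 0.1521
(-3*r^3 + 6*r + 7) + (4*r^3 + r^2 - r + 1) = r^3 + r^2 + 5*r + 8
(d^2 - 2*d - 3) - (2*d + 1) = d^2 - 4*d - 4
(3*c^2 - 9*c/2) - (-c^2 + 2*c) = 4*c^2 - 13*c/2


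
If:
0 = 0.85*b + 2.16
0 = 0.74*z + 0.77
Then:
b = -2.54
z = -1.04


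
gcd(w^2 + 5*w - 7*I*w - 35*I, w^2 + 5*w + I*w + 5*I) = w + 5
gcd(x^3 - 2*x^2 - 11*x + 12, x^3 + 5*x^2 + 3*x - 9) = x^2 + 2*x - 3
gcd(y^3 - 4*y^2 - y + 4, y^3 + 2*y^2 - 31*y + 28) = y^2 - 5*y + 4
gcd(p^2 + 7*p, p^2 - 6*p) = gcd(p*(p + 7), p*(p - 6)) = p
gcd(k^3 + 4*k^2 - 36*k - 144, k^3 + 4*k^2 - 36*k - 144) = k^3 + 4*k^2 - 36*k - 144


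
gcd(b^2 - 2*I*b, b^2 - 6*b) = b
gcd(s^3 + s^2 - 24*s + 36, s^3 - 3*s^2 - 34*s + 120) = s + 6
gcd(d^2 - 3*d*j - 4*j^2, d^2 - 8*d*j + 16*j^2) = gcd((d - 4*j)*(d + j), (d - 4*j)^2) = d - 4*j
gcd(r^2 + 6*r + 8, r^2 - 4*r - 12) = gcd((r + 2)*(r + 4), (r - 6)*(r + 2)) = r + 2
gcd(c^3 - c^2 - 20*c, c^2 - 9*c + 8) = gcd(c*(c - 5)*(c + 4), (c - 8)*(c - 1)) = 1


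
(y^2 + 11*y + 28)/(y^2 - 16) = (y + 7)/(y - 4)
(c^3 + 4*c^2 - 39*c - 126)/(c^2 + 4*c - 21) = (c^2 - 3*c - 18)/(c - 3)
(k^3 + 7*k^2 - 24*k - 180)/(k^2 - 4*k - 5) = (k^2 + 12*k + 36)/(k + 1)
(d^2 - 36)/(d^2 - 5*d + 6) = (d^2 - 36)/(d^2 - 5*d + 6)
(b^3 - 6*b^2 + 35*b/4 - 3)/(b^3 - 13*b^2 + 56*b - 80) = (b^2 - 2*b + 3/4)/(b^2 - 9*b + 20)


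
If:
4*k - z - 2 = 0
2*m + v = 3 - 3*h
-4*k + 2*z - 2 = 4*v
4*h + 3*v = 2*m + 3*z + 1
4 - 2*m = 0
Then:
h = 8/31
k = -17/62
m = 2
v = -55/31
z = -96/31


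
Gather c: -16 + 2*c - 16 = 2*c - 32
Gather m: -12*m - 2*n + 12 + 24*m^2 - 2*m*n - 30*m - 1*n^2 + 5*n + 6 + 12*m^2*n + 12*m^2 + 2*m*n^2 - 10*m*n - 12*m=m^2*(12*n + 36) + m*(2*n^2 - 12*n - 54) - n^2 + 3*n + 18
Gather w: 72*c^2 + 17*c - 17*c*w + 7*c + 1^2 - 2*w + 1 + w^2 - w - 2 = 72*c^2 + 24*c + w^2 + w*(-17*c - 3)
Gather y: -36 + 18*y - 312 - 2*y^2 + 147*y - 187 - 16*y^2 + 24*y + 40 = -18*y^2 + 189*y - 495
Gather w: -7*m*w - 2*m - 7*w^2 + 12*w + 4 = -2*m - 7*w^2 + w*(12 - 7*m) + 4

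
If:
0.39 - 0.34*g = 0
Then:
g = 1.15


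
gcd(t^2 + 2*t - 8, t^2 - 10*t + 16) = t - 2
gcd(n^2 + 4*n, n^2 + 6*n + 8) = n + 4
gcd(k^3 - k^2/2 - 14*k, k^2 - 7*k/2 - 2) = k - 4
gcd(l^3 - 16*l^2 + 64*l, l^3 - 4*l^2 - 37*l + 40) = l - 8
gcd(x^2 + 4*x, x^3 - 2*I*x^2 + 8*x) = x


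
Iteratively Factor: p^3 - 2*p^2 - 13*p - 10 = (p + 2)*(p^2 - 4*p - 5) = (p - 5)*(p + 2)*(p + 1)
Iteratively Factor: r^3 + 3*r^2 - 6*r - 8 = (r + 4)*(r^2 - r - 2) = (r - 2)*(r + 4)*(r + 1)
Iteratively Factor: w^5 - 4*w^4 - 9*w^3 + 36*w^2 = (w - 4)*(w^4 - 9*w^2) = w*(w - 4)*(w^3 - 9*w) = w*(w - 4)*(w - 3)*(w^2 + 3*w) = w^2*(w - 4)*(w - 3)*(w + 3)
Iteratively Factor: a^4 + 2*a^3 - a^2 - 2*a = (a + 1)*(a^3 + a^2 - 2*a) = a*(a + 1)*(a^2 + a - 2) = a*(a + 1)*(a + 2)*(a - 1)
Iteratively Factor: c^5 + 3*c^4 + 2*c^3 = (c + 2)*(c^4 + c^3) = c*(c + 2)*(c^3 + c^2) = c^2*(c + 2)*(c^2 + c) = c^3*(c + 2)*(c + 1)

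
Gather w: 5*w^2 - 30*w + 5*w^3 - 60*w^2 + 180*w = 5*w^3 - 55*w^2 + 150*w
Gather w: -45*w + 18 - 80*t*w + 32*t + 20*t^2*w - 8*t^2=-8*t^2 + 32*t + w*(20*t^2 - 80*t - 45) + 18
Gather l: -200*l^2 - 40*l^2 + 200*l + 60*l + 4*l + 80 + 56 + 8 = -240*l^2 + 264*l + 144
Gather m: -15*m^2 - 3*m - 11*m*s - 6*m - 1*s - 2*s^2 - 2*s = -15*m^2 + m*(-11*s - 9) - 2*s^2 - 3*s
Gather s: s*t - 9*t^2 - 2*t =s*t - 9*t^2 - 2*t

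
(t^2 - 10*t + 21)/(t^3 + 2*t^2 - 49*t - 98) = (t - 3)/(t^2 + 9*t + 14)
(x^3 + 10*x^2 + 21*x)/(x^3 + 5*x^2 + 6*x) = (x + 7)/(x + 2)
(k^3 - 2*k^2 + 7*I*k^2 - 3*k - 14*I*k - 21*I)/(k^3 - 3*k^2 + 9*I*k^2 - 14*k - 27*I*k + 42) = (k + 1)/(k + 2*I)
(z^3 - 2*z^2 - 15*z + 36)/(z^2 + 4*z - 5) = (z^3 - 2*z^2 - 15*z + 36)/(z^2 + 4*z - 5)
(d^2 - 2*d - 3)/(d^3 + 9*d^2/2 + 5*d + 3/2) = 2*(d - 3)/(2*d^2 + 7*d + 3)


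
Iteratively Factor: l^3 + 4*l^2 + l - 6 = (l + 2)*(l^2 + 2*l - 3) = (l - 1)*(l + 2)*(l + 3)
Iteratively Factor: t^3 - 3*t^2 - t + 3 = (t - 1)*(t^2 - 2*t - 3) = (t - 3)*(t - 1)*(t + 1)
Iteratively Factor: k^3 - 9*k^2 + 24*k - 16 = (k - 1)*(k^2 - 8*k + 16) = (k - 4)*(k - 1)*(k - 4)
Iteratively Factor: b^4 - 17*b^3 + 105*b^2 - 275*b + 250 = (b - 5)*(b^3 - 12*b^2 + 45*b - 50) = (b - 5)^2*(b^2 - 7*b + 10) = (b - 5)^3*(b - 2)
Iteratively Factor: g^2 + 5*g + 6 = (g + 3)*(g + 2)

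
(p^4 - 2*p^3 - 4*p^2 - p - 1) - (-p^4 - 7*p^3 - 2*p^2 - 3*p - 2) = 2*p^4 + 5*p^3 - 2*p^2 + 2*p + 1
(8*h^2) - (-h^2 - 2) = 9*h^2 + 2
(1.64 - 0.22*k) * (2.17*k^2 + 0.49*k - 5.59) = -0.4774*k^3 + 3.451*k^2 + 2.0334*k - 9.1676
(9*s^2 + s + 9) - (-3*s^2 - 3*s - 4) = 12*s^2 + 4*s + 13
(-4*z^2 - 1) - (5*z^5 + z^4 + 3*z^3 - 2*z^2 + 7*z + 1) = -5*z^5 - z^4 - 3*z^3 - 2*z^2 - 7*z - 2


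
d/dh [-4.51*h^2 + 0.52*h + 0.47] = 0.52 - 9.02*h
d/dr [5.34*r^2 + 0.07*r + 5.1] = 10.68*r + 0.07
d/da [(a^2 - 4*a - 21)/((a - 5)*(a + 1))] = 32*(a - 2)/(a^4 - 8*a^3 + 6*a^2 + 40*a + 25)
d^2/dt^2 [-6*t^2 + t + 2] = -12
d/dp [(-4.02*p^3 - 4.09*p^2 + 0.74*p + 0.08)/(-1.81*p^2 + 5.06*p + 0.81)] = (7.2762*p^4 - 40.6824*p^3 - 29.1246*p^2 - 6.3362*p + 0.1946)/(3.2761*p^4 - 18.3172*p^3 + 22.6714*p^2 + 8.1972*p + 0.6561)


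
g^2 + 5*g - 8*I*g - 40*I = (g + 5)*(g - 8*I)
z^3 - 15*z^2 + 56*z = z*(z - 8)*(z - 7)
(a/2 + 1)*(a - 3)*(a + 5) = a^3/2 + 2*a^2 - 11*a/2 - 15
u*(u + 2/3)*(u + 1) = u^3 + 5*u^2/3 + 2*u/3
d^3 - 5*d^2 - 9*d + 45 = (d - 5)*(d - 3)*(d + 3)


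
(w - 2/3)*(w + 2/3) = w^2 - 4/9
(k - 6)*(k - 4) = k^2 - 10*k + 24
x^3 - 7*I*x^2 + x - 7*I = (x - 7*I)*(x - I)*(x + I)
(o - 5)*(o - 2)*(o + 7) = o^3 - 39*o + 70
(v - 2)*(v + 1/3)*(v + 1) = v^3 - 2*v^2/3 - 7*v/3 - 2/3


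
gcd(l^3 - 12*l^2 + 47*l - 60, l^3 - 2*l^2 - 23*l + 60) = l^2 - 7*l + 12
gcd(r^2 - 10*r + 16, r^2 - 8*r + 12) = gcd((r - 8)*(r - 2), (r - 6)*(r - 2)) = r - 2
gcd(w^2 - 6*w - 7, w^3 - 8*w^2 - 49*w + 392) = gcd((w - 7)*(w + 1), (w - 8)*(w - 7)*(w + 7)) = w - 7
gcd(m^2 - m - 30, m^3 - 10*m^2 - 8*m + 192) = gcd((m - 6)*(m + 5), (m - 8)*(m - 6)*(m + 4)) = m - 6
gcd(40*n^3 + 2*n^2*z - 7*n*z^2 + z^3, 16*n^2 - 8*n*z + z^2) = -4*n + z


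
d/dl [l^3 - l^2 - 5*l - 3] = 3*l^2 - 2*l - 5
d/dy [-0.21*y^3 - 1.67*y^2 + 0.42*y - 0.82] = -0.63*y^2 - 3.34*y + 0.42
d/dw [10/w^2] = -20/w^3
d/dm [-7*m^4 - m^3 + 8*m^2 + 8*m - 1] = -28*m^3 - 3*m^2 + 16*m + 8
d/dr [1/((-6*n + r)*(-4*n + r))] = 2*(5*n - r)/((4*n - r)^2*(6*n - r)^2)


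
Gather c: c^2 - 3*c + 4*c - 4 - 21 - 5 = c^2 + c - 30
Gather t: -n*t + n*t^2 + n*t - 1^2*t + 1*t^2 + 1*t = t^2*(n + 1)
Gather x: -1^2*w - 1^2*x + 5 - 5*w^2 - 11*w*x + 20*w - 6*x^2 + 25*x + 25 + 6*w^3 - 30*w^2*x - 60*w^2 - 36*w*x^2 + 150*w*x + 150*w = 6*w^3 - 65*w^2 + 169*w + x^2*(-36*w - 6) + x*(-30*w^2 + 139*w + 24) + 30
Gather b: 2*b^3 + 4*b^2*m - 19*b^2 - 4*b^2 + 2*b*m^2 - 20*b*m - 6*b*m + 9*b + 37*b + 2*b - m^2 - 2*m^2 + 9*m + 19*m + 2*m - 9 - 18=2*b^3 + b^2*(4*m - 23) + b*(2*m^2 - 26*m + 48) - 3*m^2 + 30*m - 27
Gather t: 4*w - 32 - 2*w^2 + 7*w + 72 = -2*w^2 + 11*w + 40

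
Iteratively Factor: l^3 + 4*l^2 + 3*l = (l + 1)*(l^2 + 3*l) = (l + 1)*(l + 3)*(l)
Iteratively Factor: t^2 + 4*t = (t + 4)*(t)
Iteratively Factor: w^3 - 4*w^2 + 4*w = (w - 2)*(w^2 - 2*w) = (w - 2)^2*(w)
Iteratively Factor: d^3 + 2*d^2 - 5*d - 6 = (d + 1)*(d^2 + d - 6) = (d - 2)*(d + 1)*(d + 3)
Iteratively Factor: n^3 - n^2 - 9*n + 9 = (n - 1)*(n^2 - 9) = (n - 1)*(n + 3)*(n - 3)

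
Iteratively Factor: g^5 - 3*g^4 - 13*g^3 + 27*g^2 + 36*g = (g)*(g^4 - 3*g^3 - 13*g^2 + 27*g + 36) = g*(g + 3)*(g^3 - 6*g^2 + 5*g + 12) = g*(g - 4)*(g + 3)*(g^2 - 2*g - 3) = g*(g - 4)*(g + 1)*(g + 3)*(g - 3)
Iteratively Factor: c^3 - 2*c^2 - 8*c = (c - 4)*(c^2 + 2*c) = (c - 4)*(c + 2)*(c)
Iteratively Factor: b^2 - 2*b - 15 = (b - 5)*(b + 3)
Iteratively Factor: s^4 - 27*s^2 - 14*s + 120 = (s - 2)*(s^3 + 2*s^2 - 23*s - 60) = (s - 5)*(s - 2)*(s^2 + 7*s + 12) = (s - 5)*(s - 2)*(s + 4)*(s + 3)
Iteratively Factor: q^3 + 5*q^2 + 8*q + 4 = (q + 2)*(q^2 + 3*q + 2) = (q + 2)^2*(q + 1)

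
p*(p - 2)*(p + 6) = p^3 + 4*p^2 - 12*p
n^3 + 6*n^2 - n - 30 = (n - 2)*(n + 3)*(n + 5)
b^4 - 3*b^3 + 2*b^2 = b^2*(b - 2)*(b - 1)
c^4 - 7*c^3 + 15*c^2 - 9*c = c*(c - 3)^2*(c - 1)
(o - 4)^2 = o^2 - 8*o + 16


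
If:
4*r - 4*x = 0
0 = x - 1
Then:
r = 1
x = 1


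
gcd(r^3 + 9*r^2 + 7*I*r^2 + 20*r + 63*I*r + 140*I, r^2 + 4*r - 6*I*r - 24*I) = r + 4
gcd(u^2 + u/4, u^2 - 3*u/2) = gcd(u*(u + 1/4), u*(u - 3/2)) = u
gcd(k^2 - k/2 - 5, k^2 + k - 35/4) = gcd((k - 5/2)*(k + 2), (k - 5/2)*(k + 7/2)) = k - 5/2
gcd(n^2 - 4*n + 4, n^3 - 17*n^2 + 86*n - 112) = n - 2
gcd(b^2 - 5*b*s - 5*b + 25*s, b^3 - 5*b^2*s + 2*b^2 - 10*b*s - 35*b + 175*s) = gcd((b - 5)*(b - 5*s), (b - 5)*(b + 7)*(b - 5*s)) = -b^2 + 5*b*s + 5*b - 25*s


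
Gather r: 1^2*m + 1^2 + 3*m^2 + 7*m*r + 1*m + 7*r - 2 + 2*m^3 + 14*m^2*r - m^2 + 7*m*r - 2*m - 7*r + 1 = 2*m^3 + 2*m^2 + r*(14*m^2 + 14*m)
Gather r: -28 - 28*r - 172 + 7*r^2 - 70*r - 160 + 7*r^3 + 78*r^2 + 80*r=7*r^3 + 85*r^2 - 18*r - 360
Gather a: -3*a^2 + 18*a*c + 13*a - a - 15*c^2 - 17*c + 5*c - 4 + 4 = -3*a^2 + a*(18*c + 12) - 15*c^2 - 12*c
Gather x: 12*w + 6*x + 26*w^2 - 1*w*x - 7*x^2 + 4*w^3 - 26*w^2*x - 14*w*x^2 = 4*w^3 + 26*w^2 + 12*w + x^2*(-14*w - 7) + x*(-26*w^2 - w + 6)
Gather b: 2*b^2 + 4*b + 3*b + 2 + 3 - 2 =2*b^2 + 7*b + 3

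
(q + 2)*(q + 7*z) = q^2 + 7*q*z + 2*q + 14*z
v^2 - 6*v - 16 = (v - 8)*(v + 2)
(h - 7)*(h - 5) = h^2 - 12*h + 35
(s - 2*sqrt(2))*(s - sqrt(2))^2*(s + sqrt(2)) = s^4 - 3*sqrt(2)*s^3 + 2*s^2 + 6*sqrt(2)*s - 8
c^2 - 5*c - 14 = (c - 7)*(c + 2)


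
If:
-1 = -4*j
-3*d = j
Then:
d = -1/12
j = 1/4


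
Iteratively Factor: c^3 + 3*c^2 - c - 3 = (c + 3)*(c^2 - 1) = (c - 1)*(c + 3)*(c + 1)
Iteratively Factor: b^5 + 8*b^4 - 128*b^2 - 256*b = (b)*(b^4 + 8*b^3 - 128*b - 256) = b*(b + 4)*(b^3 + 4*b^2 - 16*b - 64) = b*(b - 4)*(b + 4)*(b^2 + 8*b + 16) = b*(b - 4)*(b + 4)^2*(b + 4)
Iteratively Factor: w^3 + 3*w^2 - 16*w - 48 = (w + 3)*(w^2 - 16) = (w + 3)*(w + 4)*(w - 4)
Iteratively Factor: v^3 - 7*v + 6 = (v - 2)*(v^2 + 2*v - 3) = (v - 2)*(v - 1)*(v + 3)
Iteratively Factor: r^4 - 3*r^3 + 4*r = (r)*(r^3 - 3*r^2 + 4) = r*(r - 2)*(r^2 - r - 2) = r*(r - 2)^2*(r + 1)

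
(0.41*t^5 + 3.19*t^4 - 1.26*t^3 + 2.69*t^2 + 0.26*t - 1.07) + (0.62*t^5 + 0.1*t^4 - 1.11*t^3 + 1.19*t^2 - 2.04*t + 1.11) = 1.03*t^5 + 3.29*t^4 - 2.37*t^3 + 3.88*t^2 - 1.78*t + 0.04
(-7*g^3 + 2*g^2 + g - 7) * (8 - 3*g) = 21*g^4 - 62*g^3 + 13*g^2 + 29*g - 56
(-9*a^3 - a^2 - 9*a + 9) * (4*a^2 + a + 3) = -36*a^5 - 13*a^4 - 64*a^3 + 24*a^2 - 18*a + 27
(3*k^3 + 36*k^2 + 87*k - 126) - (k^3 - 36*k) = 2*k^3 + 36*k^2 + 123*k - 126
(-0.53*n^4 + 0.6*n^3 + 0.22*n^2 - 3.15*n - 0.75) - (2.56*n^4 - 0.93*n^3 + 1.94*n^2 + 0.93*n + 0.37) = -3.09*n^4 + 1.53*n^3 - 1.72*n^2 - 4.08*n - 1.12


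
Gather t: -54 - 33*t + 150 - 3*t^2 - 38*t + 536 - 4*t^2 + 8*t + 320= -7*t^2 - 63*t + 952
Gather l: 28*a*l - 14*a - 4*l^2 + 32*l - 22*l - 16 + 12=-14*a - 4*l^2 + l*(28*a + 10) - 4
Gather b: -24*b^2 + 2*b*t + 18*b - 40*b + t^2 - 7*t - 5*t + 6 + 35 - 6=-24*b^2 + b*(2*t - 22) + t^2 - 12*t + 35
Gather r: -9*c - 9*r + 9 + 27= -9*c - 9*r + 36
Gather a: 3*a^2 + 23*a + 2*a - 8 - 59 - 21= 3*a^2 + 25*a - 88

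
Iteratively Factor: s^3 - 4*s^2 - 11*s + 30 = (s - 5)*(s^2 + s - 6) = (s - 5)*(s - 2)*(s + 3)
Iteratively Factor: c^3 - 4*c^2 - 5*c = (c)*(c^2 - 4*c - 5) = c*(c + 1)*(c - 5)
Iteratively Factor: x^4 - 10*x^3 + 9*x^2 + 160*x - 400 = (x - 4)*(x^3 - 6*x^2 - 15*x + 100) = (x - 5)*(x - 4)*(x^2 - x - 20) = (x - 5)*(x - 4)*(x + 4)*(x - 5)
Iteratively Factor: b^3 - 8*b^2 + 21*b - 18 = (b - 3)*(b^2 - 5*b + 6) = (b - 3)^2*(b - 2)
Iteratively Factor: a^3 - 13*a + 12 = (a - 3)*(a^2 + 3*a - 4) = (a - 3)*(a + 4)*(a - 1)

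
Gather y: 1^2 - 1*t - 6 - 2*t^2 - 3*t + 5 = -2*t^2 - 4*t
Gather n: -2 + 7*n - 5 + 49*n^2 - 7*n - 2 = 49*n^2 - 9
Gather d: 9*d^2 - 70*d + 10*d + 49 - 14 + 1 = 9*d^2 - 60*d + 36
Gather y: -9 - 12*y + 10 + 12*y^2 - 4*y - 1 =12*y^2 - 16*y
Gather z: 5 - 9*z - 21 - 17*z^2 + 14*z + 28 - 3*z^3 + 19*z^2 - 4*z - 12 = -3*z^3 + 2*z^2 + z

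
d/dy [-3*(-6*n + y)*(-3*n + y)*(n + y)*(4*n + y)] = -162*n^3 + 138*n^2*y + 36*n*y^2 - 12*y^3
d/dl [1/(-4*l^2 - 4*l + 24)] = (2*l + 1)/(4*(l^2 + l - 6)^2)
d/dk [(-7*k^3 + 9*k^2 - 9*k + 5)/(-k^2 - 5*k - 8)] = (7*k^4 + 70*k^3 + 114*k^2 - 134*k + 97)/(k^4 + 10*k^3 + 41*k^2 + 80*k + 64)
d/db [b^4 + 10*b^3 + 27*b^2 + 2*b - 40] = 4*b^3 + 30*b^2 + 54*b + 2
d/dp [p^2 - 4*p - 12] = 2*p - 4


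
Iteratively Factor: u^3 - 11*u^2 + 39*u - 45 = (u - 3)*(u^2 - 8*u + 15) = (u - 5)*(u - 3)*(u - 3)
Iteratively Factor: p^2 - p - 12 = (p + 3)*(p - 4)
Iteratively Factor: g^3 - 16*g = (g - 4)*(g^2 + 4*g) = (g - 4)*(g + 4)*(g)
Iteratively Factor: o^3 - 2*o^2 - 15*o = (o)*(o^2 - 2*o - 15) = o*(o - 5)*(o + 3)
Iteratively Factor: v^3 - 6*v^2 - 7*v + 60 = (v - 5)*(v^2 - v - 12) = (v - 5)*(v - 4)*(v + 3)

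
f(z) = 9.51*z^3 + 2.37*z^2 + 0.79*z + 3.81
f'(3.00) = 271.78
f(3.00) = 284.28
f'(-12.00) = 4052.23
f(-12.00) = -16097.67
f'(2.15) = 142.86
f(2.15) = 110.98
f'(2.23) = 153.24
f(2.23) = 122.82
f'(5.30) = 827.32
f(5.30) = 1490.39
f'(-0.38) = 3.11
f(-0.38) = 3.33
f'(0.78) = 21.84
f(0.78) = 10.38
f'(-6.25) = 1085.62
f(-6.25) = -2230.33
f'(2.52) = 193.91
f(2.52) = 173.04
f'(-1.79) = 83.72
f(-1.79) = -44.55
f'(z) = 28.53*z^2 + 4.74*z + 0.79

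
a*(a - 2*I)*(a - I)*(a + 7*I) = a^4 + 4*I*a^3 + 19*a^2 - 14*I*a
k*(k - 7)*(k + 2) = k^3 - 5*k^2 - 14*k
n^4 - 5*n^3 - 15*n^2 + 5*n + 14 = (n - 7)*(n - 1)*(n + 1)*(n + 2)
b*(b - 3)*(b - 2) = b^3 - 5*b^2 + 6*b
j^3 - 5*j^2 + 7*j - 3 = (j - 3)*(j - 1)^2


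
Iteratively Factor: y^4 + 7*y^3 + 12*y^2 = (y)*(y^3 + 7*y^2 + 12*y) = y*(y + 3)*(y^2 + 4*y) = y^2*(y + 3)*(y + 4)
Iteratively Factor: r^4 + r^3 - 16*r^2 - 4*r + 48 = (r - 2)*(r^3 + 3*r^2 - 10*r - 24) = (r - 3)*(r - 2)*(r^2 + 6*r + 8) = (r - 3)*(r - 2)*(r + 4)*(r + 2)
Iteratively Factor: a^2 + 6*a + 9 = (a + 3)*(a + 3)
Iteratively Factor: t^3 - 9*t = (t)*(t^2 - 9) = t*(t + 3)*(t - 3)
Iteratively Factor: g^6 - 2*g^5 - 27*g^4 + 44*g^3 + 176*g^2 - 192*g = (g)*(g^5 - 2*g^4 - 27*g^3 + 44*g^2 + 176*g - 192) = g*(g - 4)*(g^4 + 2*g^3 - 19*g^2 - 32*g + 48) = g*(g - 4)*(g + 4)*(g^3 - 2*g^2 - 11*g + 12) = g*(g - 4)^2*(g + 4)*(g^2 + 2*g - 3) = g*(g - 4)^2*(g - 1)*(g + 4)*(g + 3)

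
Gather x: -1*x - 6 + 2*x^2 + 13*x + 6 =2*x^2 + 12*x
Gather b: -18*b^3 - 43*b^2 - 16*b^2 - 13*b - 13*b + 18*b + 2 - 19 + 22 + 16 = -18*b^3 - 59*b^2 - 8*b + 21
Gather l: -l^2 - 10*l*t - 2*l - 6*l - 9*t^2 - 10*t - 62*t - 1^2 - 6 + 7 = -l^2 + l*(-10*t - 8) - 9*t^2 - 72*t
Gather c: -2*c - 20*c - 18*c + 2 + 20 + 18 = 40 - 40*c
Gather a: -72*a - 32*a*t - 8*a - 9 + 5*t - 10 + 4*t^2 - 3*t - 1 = a*(-32*t - 80) + 4*t^2 + 2*t - 20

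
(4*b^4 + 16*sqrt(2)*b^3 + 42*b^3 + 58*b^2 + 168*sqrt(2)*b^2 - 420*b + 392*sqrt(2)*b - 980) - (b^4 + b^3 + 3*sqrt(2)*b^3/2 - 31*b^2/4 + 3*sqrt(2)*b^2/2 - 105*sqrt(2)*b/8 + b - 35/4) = 3*b^4 + 29*sqrt(2)*b^3/2 + 41*b^3 + 263*b^2/4 + 333*sqrt(2)*b^2/2 - 421*b + 3241*sqrt(2)*b/8 - 3885/4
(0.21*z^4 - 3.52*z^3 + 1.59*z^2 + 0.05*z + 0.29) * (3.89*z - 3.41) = 0.8169*z^5 - 14.4089*z^4 + 18.1883*z^3 - 5.2274*z^2 + 0.9576*z - 0.9889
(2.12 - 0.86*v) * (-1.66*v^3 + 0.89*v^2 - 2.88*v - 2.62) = 1.4276*v^4 - 4.2846*v^3 + 4.3636*v^2 - 3.8524*v - 5.5544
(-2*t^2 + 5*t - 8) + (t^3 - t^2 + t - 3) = t^3 - 3*t^2 + 6*t - 11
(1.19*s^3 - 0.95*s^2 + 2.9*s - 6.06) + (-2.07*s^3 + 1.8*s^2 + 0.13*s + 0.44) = -0.88*s^3 + 0.85*s^2 + 3.03*s - 5.62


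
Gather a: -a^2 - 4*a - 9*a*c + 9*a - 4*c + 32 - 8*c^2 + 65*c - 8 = -a^2 + a*(5 - 9*c) - 8*c^2 + 61*c + 24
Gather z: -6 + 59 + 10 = 63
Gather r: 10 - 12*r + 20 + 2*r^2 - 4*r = 2*r^2 - 16*r + 30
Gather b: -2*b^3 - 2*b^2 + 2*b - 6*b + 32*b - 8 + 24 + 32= -2*b^3 - 2*b^2 + 28*b + 48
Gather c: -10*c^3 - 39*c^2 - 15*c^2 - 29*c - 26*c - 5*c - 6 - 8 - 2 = -10*c^3 - 54*c^2 - 60*c - 16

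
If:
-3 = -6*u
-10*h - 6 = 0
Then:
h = -3/5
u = 1/2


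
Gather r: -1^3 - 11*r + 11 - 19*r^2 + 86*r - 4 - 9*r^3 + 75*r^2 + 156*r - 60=-9*r^3 + 56*r^2 + 231*r - 54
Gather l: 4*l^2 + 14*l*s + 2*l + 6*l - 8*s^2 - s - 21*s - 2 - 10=4*l^2 + l*(14*s + 8) - 8*s^2 - 22*s - 12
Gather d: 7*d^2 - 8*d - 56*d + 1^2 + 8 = 7*d^2 - 64*d + 9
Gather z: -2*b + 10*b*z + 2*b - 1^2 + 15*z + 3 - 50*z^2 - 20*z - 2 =-50*z^2 + z*(10*b - 5)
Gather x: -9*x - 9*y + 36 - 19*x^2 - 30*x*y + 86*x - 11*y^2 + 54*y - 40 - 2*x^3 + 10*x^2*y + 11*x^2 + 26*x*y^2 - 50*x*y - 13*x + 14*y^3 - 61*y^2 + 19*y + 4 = -2*x^3 + x^2*(10*y - 8) + x*(26*y^2 - 80*y + 64) + 14*y^3 - 72*y^2 + 64*y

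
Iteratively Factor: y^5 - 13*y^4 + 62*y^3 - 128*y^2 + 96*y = (y - 4)*(y^4 - 9*y^3 + 26*y^2 - 24*y) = y*(y - 4)*(y^3 - 9*y^2 + 26*y - 24) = y*(y - 4)*(y - 2)*(y^2 - 7*y + 12) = y*(y - 4)^2*(y - 2)*(y - 3)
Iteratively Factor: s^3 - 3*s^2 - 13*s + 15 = (s - 1)*(s^2 - 2*s - 15) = (s - 1)*(s + 3)*(s - 5)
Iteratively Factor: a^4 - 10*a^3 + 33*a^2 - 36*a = (a - 4)*(a^3 - 6*a^2 + 9*a) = (a - 4)*(a - 3)*(a^2 - 3*a) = a*(a - 4)*(a - 3)*(a - 3)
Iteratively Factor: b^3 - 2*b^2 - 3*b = (b)*(b^2 - 2*b - 3) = b*(b - 3)*(b + 1)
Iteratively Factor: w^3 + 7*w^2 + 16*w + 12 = (w + 3)*(w^2 + 4*w + 4) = (w + 2)*(w + 3)*(w + 2)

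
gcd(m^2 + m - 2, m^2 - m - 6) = m + 2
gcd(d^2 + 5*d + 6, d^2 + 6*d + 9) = d + 3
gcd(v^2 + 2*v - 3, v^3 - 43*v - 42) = 1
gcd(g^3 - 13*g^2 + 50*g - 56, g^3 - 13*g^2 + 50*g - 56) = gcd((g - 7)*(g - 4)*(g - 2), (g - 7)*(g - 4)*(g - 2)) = g^3 - 13*g^2 + 50*g - 56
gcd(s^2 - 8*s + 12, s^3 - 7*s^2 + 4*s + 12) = s^2 - 8*s + 12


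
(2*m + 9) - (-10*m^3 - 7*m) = 10*m^3 + 9*m + 9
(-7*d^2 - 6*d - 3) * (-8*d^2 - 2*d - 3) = 56*d^4 + 62*d^3 + 57*d^2 + 24*d + 9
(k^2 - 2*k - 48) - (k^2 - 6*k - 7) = 4*k - 41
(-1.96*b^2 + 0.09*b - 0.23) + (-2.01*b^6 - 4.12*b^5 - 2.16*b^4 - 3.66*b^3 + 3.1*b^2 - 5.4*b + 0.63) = -2.01*b^6 - 4.12*b^5 - 2.16*b^4 - 3.66*b^3 + 1.14*b^2 - 5.31*b + 0.4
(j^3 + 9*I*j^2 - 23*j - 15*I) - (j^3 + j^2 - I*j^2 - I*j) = -j^2 + 10*I*j^2 - 23*j + I*j - 15*I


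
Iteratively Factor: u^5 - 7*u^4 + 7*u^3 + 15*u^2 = (u + 1)*(u^4 - 8*u^3 + 15*u^2) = u*(u + 1)*(u^3 - 8*u^2 + 15*u) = u^2*(u + 1)*(u^2 - 8*u + 15) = u^2*(u - 5)*(u + 1)*(u - 3)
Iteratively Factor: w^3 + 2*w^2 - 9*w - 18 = (w + 2)*(w^2 - 9) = (w + 2)*(w + 3)*(w - 3)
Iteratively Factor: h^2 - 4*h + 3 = (h - 1)*(h - 3)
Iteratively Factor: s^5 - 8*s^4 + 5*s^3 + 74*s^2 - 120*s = (s - 5)*(s^4 - 3*s^3 - 10*s^2 + 24*s) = (s - 5)*(s - 2)*(s^3 - s^2 - 12*s) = s*(s - 5)*(s - 2)*(s^2 - s - 12) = s*(s - 5)*(s - 2)*(s + 3)*(s - 4)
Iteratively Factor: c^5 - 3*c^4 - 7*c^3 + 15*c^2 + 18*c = (c - 3)*(c^4 - 7*c^2 - 6*c) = (c - 3)^2*(c^3 + 3*c^2 + 2*c) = (c - 3)^2*(c + 2)*(c^2 + c) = c*(c - 3)^2*(c + 2)*(c + 1)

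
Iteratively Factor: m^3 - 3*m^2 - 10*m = (m)*(m^2 - 3*m - 10) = m*(m + 2)*(m - 5)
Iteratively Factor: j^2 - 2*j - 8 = (j + 2)*(j - 4)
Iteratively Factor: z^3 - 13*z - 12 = (z + 1)*(z^2 - z - 12) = (z + 1)*(z + 3)*(z - 4)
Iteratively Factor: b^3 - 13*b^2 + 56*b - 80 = (b - 5)*(b^2 - 8*b + 16) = (b - 5)*(b - 4)*(b - 4)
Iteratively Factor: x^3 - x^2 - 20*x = (x - 5)*(x^2 + 4*x) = x*(x - 5)*(x + 4)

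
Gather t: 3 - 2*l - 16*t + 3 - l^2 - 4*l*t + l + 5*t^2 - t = -l^2 - l + 5*t^2 + t*(-4*l - 17) + 6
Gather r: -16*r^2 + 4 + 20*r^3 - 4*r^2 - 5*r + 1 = 20*r^3 - 20*r^2 - 5*r + 5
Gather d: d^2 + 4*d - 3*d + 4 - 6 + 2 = d^2 + d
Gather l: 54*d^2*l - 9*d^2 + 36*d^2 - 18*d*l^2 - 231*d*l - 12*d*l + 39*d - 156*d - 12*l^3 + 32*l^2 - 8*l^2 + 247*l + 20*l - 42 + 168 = 27*d^2 - 117*d - 12*l^3 + l^2*(24 - 18*d) + l*(54*d^2 - 243*d + 267) + 126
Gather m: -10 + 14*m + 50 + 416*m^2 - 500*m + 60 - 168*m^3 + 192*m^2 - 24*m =-168*m^3 + 608*m^2 - 510*m + 100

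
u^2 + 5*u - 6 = (u - 1)*(u + 6)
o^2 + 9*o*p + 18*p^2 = (o + 3*p)*(o + 6*p)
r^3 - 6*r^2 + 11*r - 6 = (r - 3)*(r - 2)*(r - 1)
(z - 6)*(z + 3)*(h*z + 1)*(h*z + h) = h^2*z^4 - 2*h^2*z^3 - 21*h^2*z^2 - 18*h^2*z + h*z^3 - 2*h*z^2 - 21*h*z - 18*h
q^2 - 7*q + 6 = (q - 6)*(q - 1)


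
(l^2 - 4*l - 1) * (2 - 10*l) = -10*l^3 + 42*l^2 + 2*l - 2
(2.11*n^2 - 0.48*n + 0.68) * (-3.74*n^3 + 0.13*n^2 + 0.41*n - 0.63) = -7.8914*n^5 + 2.0695*n^4 - 1.7405*n^3 - 1.4377*n^2 + 0.5812*n - 0.4284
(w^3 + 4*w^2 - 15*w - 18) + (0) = w^3 + 4*w^2 - 15*w - 18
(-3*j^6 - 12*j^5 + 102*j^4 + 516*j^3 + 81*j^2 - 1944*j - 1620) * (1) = -3*j^6 - 12*j^5 + 102*j^4 + 516*j^3 + 81*j^2 - 1944*j - 1620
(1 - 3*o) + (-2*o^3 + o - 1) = -2*o^3 - 2*o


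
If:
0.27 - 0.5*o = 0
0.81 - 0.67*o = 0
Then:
No Solution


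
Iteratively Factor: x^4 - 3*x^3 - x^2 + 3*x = (x - 1)*(x^3 - 2*x^2 - 3*x) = (x - 3)*(x - 1)*(x^2 + x) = x*(x - 3)*(x - 1)*(x + 1)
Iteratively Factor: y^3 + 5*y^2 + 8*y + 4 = (y + 2)*(y^2 + 3*y + 2) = (y + 1)*(y + 2)*(y + 2)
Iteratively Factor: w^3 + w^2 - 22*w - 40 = (w - 5)*(w^2 + 6*w + 8) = (w - 5)*(w + 4)*(w + 2)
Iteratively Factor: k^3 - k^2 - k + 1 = (k + 1)*(k^2 - 2*k + 1) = (k - 1)*(k + 1)*(k - 1)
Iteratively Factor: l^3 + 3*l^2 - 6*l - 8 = (l - 2)*(l^2 + 5*l + 4) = (l - 2)*(l + 1)*(l + 4)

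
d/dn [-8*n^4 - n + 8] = -32*n^3 - 1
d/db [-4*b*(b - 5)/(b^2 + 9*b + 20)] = 8*(-7*b^2 - 20*b + 50)/(b^4 + 18*b^3 + 121*b^2 + 360*b + 400)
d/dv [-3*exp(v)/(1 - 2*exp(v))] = -3*exp(v)/(4*exp(2*v) - 4*exp(v) + 1)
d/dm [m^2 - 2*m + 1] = 2*m - 2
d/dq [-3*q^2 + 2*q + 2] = 2 - 6*q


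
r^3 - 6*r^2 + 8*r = r*(r - 4)*(r - 2)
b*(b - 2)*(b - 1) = b^3 - 3*b^2 + 2*b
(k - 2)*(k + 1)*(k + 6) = k^3 + 5*k^2 - 8*k - 12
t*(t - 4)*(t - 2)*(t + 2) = t^4 - 4*t^3 - 4*t^2 + 16*t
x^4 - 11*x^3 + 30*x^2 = x^2*(x - 6)*(x - 5)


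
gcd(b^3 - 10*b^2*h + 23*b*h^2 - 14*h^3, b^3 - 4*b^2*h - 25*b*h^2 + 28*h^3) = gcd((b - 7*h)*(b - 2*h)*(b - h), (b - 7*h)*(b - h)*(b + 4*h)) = b^2 - 8*b*h + 7*h^2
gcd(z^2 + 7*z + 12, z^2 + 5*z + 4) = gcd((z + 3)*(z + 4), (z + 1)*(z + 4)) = z + 4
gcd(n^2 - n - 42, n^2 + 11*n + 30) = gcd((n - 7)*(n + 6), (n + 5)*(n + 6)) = n + 6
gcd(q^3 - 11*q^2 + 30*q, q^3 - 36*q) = q^2 - 6*q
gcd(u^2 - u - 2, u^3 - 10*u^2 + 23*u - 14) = u - 2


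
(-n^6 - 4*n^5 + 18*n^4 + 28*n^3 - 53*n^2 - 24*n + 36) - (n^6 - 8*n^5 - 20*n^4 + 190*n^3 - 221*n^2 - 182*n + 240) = -2*n^6 + 4*n^5 + 38*n^4 - 162*n^3 + 168*n^2 + 158*n - 204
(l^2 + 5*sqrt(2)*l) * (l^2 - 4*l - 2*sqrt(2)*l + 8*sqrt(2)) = l^4 - 4*l^3 + 3*sqrt(2)*l^3 - 20*l^2 - 12*sqrt(2)*l^2 + 80*l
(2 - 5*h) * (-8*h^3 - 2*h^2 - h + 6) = 40*h^4 - 6*h^3 + h^2 - 32*h + 12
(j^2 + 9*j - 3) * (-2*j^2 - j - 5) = -2*j^4 - 19*j^3 - 8*j^2 - 42*j + 15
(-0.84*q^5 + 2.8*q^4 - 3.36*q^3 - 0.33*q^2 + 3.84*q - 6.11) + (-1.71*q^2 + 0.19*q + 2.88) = -0.84*q^5 + 2.8*q^4 - 3.36*q^3 - 2.04*q^2 + 4.03*q - 3.23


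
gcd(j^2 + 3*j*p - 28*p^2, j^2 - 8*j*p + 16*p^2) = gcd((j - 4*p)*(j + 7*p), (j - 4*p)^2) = -j + 4*p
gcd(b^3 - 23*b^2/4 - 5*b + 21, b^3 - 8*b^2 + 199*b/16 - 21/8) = b^2 - 31*b/4 + 21/2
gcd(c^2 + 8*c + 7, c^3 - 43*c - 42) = c + 1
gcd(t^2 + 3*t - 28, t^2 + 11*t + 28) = t + 7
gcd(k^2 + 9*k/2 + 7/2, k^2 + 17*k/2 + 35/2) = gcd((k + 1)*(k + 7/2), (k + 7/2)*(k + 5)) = k + 7/2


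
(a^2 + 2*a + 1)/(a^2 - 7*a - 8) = (a + 1)/(a - 8)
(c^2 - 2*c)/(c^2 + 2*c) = (c - 2)/(c + 2)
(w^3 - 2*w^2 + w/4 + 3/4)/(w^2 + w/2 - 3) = (2*w^2 - w - 1)/(2*(w + 2))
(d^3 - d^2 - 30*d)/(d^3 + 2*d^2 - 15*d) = (d - 6)/(d - 3)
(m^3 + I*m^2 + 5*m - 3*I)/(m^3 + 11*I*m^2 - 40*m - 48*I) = (m^2 - 2*I*m - 1)/(m^2 + 8*I*m - 16)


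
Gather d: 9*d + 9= 9*d + 9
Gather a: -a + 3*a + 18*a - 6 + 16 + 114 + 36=20*a + 160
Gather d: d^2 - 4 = d^2 - 4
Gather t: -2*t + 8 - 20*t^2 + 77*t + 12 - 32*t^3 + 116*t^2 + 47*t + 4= -32*t^3 + 96*t^2 + 122*t + 24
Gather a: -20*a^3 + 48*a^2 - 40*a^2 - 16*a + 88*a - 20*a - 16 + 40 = -20*a^3 + 8*a^2 + 52*a + 24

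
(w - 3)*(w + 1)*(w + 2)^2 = w^4 + 2*w^3 - 7*w^2 - 20*w - 12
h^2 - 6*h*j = h*(h - 6*j)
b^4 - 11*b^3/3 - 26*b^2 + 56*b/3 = b*(b - 7)*(b - 2/3)*(b + 4)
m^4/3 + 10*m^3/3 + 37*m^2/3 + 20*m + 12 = (m/3 + 1)*(m + 2)^2*(m + 3)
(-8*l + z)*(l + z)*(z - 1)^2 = -8*l^2*z^2 + 16*l^2*z - 8*l^2 - 7*l*z^3 + 14*l*z^2 - 7*l*z + z^4 - 2*z^3 + z^2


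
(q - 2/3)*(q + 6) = q^2 + 16*q/3 - 4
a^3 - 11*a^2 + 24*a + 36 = (a - 6)^2*(a + 1)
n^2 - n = n*(n - 1)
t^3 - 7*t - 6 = (t - 3)*(t + 1)*(t + 2)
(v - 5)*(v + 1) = v^2 - 4*v - 5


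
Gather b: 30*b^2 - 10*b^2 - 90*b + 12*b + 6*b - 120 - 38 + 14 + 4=20*b^2 - 72*b - 140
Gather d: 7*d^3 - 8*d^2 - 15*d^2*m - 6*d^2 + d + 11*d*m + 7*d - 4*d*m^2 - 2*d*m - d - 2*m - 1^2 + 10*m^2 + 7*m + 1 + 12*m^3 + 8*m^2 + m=7*d^3 + d^2*(-15*m - 14) + d*(-4*m^2 + 9*m + 7) + 12*m^3 + 18*m^2 + 6*m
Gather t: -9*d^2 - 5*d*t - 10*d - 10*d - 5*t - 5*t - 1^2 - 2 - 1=-9*d^2 - 20*d + t*(-5*d - 10) - 4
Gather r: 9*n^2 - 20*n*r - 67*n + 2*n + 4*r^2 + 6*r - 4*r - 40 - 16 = 9*n^2 - 65*n + 4*r^2 + r*(2 - 20*n) - 56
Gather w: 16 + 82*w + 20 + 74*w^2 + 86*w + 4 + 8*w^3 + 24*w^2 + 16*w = 8*w^3 + 98*w^2 + 184*w + 40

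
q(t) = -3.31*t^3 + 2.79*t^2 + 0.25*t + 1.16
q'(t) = -9.93*t^2 + 5.58*t + 0.25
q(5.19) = -385.12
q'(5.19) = -238.27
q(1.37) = -1.77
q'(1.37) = -10.74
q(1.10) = 0.41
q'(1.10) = -5.63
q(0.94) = 1.11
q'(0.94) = -3.28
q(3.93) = -155.68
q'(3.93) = -131.19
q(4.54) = -249.94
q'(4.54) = -179.09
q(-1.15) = 9.60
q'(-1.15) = -19.30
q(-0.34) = 1.53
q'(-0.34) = -2.80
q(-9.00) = 2637.89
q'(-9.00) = -854.30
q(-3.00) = 114.89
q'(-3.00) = -105.86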